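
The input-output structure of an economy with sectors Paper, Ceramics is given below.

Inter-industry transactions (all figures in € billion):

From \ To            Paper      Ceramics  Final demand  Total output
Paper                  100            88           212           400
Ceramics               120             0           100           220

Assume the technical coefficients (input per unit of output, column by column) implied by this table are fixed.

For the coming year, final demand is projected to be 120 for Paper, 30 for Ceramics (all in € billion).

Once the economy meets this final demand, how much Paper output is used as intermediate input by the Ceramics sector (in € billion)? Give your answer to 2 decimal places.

Technical coefficients a_ij = z_ij / X_j:
  a_PP = 100/400 = 0.25, a_CP = 120/400 = 0.30
  a_PC = 88/220 = 0.40, a_CC = 0/220 = 0.00
I − A =
  [   0.75    -0.40]
  [  -0.30     1.00]
det(I−A) = (0.75)(1.00) − (-0.40)(-0.30) = 0.6300
adj(I−A) = [[1.00, 0.40], [0.30, 0.75]]
(I − A)⁻¹ = adj(I−A) / det(I−A) ≈
  [   1.5873     0.6349]
  [   0.4762     1.1905]
First solve x = (I − A)⁻¹ d = adj(I−A)·d / det(I−A); in particular x_C = (0.30·120 + 0.75·30) / 0.6300 = 58.50 / 0.6300 ≈ 92.8571.
Intermediate flow from P to C: z_PC = a_PC · x_C = 0.40 × 58.50 / 0.6300 = 23.40 / 0.6300 ≈ 37.14.

z_PC = 37.14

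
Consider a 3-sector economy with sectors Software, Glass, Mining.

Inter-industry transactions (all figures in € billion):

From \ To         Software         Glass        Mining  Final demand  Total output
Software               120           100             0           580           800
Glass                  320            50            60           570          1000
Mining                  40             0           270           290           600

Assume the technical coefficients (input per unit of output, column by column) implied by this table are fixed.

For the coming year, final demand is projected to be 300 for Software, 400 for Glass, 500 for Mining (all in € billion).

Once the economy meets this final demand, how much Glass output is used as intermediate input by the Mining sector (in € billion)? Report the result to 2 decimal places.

Technical coefficients a_ij = z_ij / X_j:
  a_11 = 120/800 = 0.15, a_21 = 320/800 = 0.40, a_31 = 40/800 = 0.05
  a_12 = 100/1000 = 0.10, a_22 = 50/1000 = 0.05, a_32 = 0/1000 = 0.00
  a_13 = 0/600 = 0.00, a_23 = 60/600 = 0.10, a_33 = 270/600 = 0.45
I − A =
  [   0.85    -0.10     0.00]
  [  -0.40     0.95    -0.10]
  [  -0.05     0.00     0.55]
Cofactors of I−A, C_ij = (−1)^(i+j)·(minor ij) (rows/columns in the sector order above):
  C_11 = (0.95)(0.55) − (-0.10)(0.00) = 0.5225
  C_12 = −[(-0.40)(0.55) − (-0.10)(-0.05)] = 0.2250
  C_13 = (-0.40)(0.00) − (0.95)(-0.05) = 0.0475
  C_21 = −[(-0.10)(0.55) − (0.00)(0.00)] = 0.0550
  C_22 = (0.85)(0.55) − (0.00)(-0.05) = 0.4675
  C_23 = −[(0.85)(0.00) − (-0.10)(-0.05)] = 0.0050
  C_31 = (-0.10)(-0.10) − (0.00)(0.95) = 0.0100
  C_32 = −[(0.85)(-0.10) − (0.00)(-0.40)] = 0.0850
  C_33 = (0.85)(0.95) − (-0.10)(-0.40) = 0.7675
det(I−A) = Σ_j (I−A)_1j·C_1j = (0.85)(0.5225) + (-0.10)(0.2250) + (0.00)(0.0475) = 0.421625
adj(I−A) = Cᵀ =
  [ 0.5225   0.0550   0.0100]
  [ 0.2250   0.4675   0.0850]
  [ 0.0475   0.0050   0.7675]
(I − A)⁻¹ = adj(I−A) / det(I−A) ≈
  [   1.2393     0.1304     0.0237]
  [   0.5336     1.1088     0.2016]
  [   0.1127     0.0119     1.8203]
First solve x = (I − A)⁻¹ d = adj(I−A)·d / det(I−A); in particular x_3 = (0.0475·300 + 0.0050·400 + 0.7675·500) / 0.421625 = 400.00 / 0.421625 ≈ 948.7103.
Intermediate flow from 2 to 3: z_23 = a_23 · x_3 = 0.10 × 400.00 / 0.421625 = 40.00 / 0.421625 ≈ 94.87.

z_23 = 94.87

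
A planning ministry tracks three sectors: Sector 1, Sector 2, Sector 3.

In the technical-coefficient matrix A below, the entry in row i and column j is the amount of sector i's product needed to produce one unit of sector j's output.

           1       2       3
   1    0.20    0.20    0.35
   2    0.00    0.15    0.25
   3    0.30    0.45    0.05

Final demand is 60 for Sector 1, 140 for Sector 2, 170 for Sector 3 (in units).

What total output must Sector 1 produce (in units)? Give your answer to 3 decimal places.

x_1 = 330.769

I − A =
  [   0.80    -0.20    -0.35]
  [   0.00     0.85    -0.25]
  [  -0.30    -0.45     0.95]
Cofactors of I−A, C_ij = (−1)^(i+j)·(minor ij) (rows/columns in the sector order above):
  C_11 = (0.85)(0.95) − (-0.25)(-0.45) = 0.6950
  C_12 = −[(0.00)(0.95) − (-0.25)(-0.30)] = 0.0750
  C_13 = (0.00)(-0.45) − (0.85)(-0.30) = 0.2550
  C_21 = −[(-0.20)(0.95) − (-0.35)(-0.45)] = 0.3475
  C_22 = (0.80)(0.95) − (-0.35)(-0.30) = 0.6550
  C_23 = −[(0.80)(-0.45) − (-0.20)(-0.30)] = 0.4200
  C_31 = (-0.20)(-0.25) − (-0.35)(0.85) = 0.3475
  C_32 = −[(0.80)(-0.25) − (-0.35)(0.00)] = 0.2000
  C_33 = (0.80)(0.85) − (-0.20)(0.00) = 0.6800
det(I−A) = Σ_j (I−A)_1j·C_1j = (0.80)(0.6950) + (-0.20)(0.0750) + (-0.35)(0.2550) = 0.45175
adj(I−A) = Cᵀ =
  [ 0.6950   0.3475   0.3475]
  [ 0.0750   0.6550   0.2000]
  [ 0.2550   0.4200   0.6800]
(I − A)⁻¹ = adj(I−A) / det(I−A) ≈
  [   1.5385     0.7692     0.7692]
  [   0.1660     1.4499     0.4427]
  [   0.5645     0.9297     1.5053]
x = (I − A)⁻¹ d = adj(I−A)·d / det(I−A), with det(I−A) = 0.45175:
  x_1 = (0.6950·60 + 0.3475·140 + 0.3475·170) / 0.45175 = 149.425 / 0.45175 ≈ 330.769
  x_2 = (0.0750·60 + 0.6550·140 + 0.2000·170) / 0.45175 = 130.20 / 0.45175 ≈ 288.213
  x_3 = (0.2550·60 + 0.4200·140 + 0.6800·170) / 0.45175 = 189.70 / 0.45175 ≈ 419.923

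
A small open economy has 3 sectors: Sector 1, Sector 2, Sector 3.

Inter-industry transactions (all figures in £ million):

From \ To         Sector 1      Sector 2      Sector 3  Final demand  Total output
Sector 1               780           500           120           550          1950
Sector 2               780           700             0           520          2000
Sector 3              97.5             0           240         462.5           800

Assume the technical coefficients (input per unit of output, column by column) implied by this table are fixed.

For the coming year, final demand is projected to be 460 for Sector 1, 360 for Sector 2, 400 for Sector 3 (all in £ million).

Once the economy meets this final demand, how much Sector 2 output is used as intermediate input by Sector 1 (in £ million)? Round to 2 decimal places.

Technical coefficients a_ij = z_ij / X_j:
  a_11 = 780/1950 = 0.40, a_21 = 780/1950 = 0.40, a_31 = 97.5/1950 = 0.05
  a_12 = 500/2000 = 0.25, a_22 = 700/2000 = 0.35, a_32 = 0/2000 = 0.00
  a_13 = 120/800 = 0.15, a_23 = 0/800 = 0.00, a_33 = 240/800 = 0.30
I − A =
  [   0.60    -0.25    -0.15]
  [  -0.40     0.65     0.00]
  [  -0.05     0.00     0.70]
Cofactors of I−A, C_ij = (−1)^(i+j)·(minor ij) (rows/columns in the sector order above):
  C_11 = (0.65)(0.70) − (0.00)(0.00) = 0.4550
  C_12 = −[(-0.40)(0.70) − (0.00)(-0.05)] = 0.2800
  C_13 = (-0.40)(0.00) − (0.65)(-0.05) = 0.0325
  C_21 = −[(-0.25)(0.70) − (-0.15)(0.00)] = 0.1750
  C_22 = (0.60)(0.70) − (-0.15)(-0.05) = 0.4125
  C_23 = −[(0.60)(0.00) − (-0.25)(-0.05)] = 0.0125
  C_31 = (-0.25)(0.00) − (-0.15)(0.65) = 0.0975
  C_32 = −[(0.60)(0.00) − (-0.15)(-0.40)] = 0.0600
  C_33 = (0.60)(0.65) − (-0.25)(-0.40) = 0.2900
det(I−A) = Σ_j (I−A)_1j·C_1j = (0.60)(0.4550) + (-0.25)(0.2800) + (-0.15)(0.0325) = 0.198125
adj(I−A) = Cᵀ =
  [ 0.4550   0.1750   0.0975]
  [ 0.2800   0.4125   0.0600]
  [ 0.0325   0.0125   0.2900]
(I − A)⁻¹ = adj(I−A) / det(I−A) ≈
  [   2.2965     0.8833     0.4921]
  [   1.4132     2.0820     0.3028]
  [   0.1640     0.0631     1.4637]
First solve x = (I − A)⁻¹ d = adj(I−A)·d / det(I−A); in particular x_1 = (0.4550·460 + 0.1750·360 + 0.0975·400) / 0.198125 = 311.30 / 0.198125 ≈ 1571.2303.
Intermediate flow from 2 to 1: z_21 = a_21 · x_1 = 0.40 × 311.30 / 0.198125 = 124.52 / 0.198125 ≈ 628.49.

z_21 = 628.49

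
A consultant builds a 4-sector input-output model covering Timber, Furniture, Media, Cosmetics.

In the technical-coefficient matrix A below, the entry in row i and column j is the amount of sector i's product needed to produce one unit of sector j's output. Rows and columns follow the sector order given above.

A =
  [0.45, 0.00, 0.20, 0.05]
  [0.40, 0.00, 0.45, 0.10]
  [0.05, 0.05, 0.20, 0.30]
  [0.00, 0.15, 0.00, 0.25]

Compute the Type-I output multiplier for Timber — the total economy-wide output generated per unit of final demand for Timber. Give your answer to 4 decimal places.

m_T = 3.2426

I − A =
  [   0.55     0.00    -0.20    -0.05]
  [  -0.40     1.00    -0.45    -0.10]
  [  -0.05    -0.05     0.80    -0.30]
  [   0.00    -0.15     0.00     0.75]
Compute the cofactors C_ij = (−1)^(i+j)·(3×3 minor ij) of I−A; the adjugate is their transpose:
adj(I−A) = Cᵀ =
  [ 0.550875   0.022500   0.150375   0.099875]
  [ 0.256875   0.322500   0.245625   0.158375]
  [ 0.069750   0.045750   0.401250   0.171250]
  [ 0.051375   0.064500   0.049125   0.413625]
det(I−A) = Σ_j (I−A)_1j·C_1j = (0.55)(0.550875) + (0.00)(0.256875) + (-0.20)(0.069750) + (-0.05)(0.051375) = 0.2864625
(I − A)⁻¹ = adj(I−A) / det(I−A) ≈
  [   1.92303     0.07854     0.52494     0.34865]
  [   0.89671     1.12580     0.85744     0.55286]
  [   0.24349     0.15971     1.40071     0.59781]
  [   0.17934     0.22516     0.17149     1.44391]
The output multiplier for sector j is the column-j sum of the Leontief inverse (I − A)⁻¹ = adj(I−A) / det(I−A).
Column T of adj(I−A): (0.550875, 0.256875, 0.069750, 0.051375); det(I−A) = 0.2864625.
m_T = (0.550875 + 0.256875 + 0.069750 + 0.051375) / 0.2864625 = 0.928875 / 0.2864625 ≈ 3.2426.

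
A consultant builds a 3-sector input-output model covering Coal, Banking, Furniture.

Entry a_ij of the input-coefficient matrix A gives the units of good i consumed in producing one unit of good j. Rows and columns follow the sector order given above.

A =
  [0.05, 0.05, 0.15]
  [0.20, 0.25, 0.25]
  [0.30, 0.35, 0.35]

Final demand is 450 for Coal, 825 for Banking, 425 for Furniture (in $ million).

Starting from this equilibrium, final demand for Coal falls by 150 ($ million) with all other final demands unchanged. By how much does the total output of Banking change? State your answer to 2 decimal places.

Δx_2 = -94.47

I − A =
  [   0.95    -0.05    -0.15]
  [  -0.20     0.75    -0.25]
  [  -0.30    -0.35     0.65]
Cofactors of I−A, C_ij = (−1)^(i+j)·(minor ij) (rows/columns in the sector order above):
  C_11 = (0.75)(0.65) − (-0.25)(-0.35) = 0.4000
  C_12 = −[(-0.20)(0.65) − (-0.25)(-0.30)] = 0.2050
  C_13 = (-0.20)(-0.35) − (0.75)(-0.30) = 0.2950
  C_21 = −[(-0.05)(0.65) − (-0.15)(-0.35)] = 0.0850
  C_22 = (0.95)(0.65) − (-0.15)(-0.30) = 0.5725
  C_23 = −[(0.95)(-0.35) − (-0.05)(-0.30)] = 0.3475
  C_31 = (-0.05)(-0.25) − (-0.15)(0.75) = 0.1250
  C_32 = −[(0.95)(-0.25) − (-0.15)(-0.20)] = 0.2675
  C_33 = (0.95)(0.75) − (-0.05)(-0.20) = 0.7025
det(I−A) = Σ_j (I−A)_1j·C_1j = (0.95)(0.4000) + (-0.05)(0.2050) + (-0.15)(0.2950) = 0.3255
adj(I−A) = Cᵀ =
  [ 0.4000   0.0850   0.1250]
  [ 0.2050   0.5725   0.2675]
  [ 0.2950   0.3475   0.7025]
(I − A)⁻¹ = adj(I−A) / det(I−A) ≈
  [   1.2289     0.2611     0.3840]
  [   0.6298     1.7588     0.8218]
  [   0.9063     1.0676     2.1582]
Δx = (I − A)⁻¹ Δd with Δd having -150 in the Coal component and 0 elsewhere.
So Δx_2 = L_21 · (-150), where L_21 = adj(I−A)_21 / det(I−A) = 0.2050 / 0.3255.
Δx_2 = 0.2050 × (-150) / 0.3255 = -30.75 / 0.3255 ≈ -94.47.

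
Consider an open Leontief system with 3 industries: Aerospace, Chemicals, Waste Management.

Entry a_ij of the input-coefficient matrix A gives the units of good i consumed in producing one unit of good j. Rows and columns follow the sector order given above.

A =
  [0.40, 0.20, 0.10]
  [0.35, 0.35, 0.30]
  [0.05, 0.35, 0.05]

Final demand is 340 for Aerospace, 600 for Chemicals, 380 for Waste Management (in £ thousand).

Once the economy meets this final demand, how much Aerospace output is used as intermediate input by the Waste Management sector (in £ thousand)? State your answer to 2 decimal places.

I − A =
  [   0.60    -0.20    -0.10]
  [  -0.35     0.65    -0.30]
  [  -0.05    -0.35     0.95]
Cofactors of I−A, C_ij = (−1)^(i+j)·(minor ij) (rows/columns in the sector order above):
  C_11 = (0.65)(0.95) − (-0.30)(-0.35) = 0.5125
  C_12 = −[(-0.35)(0.95) − (-0.30)(-0.05)] = 0.3475
  C_13 = (-0.35)(-0.35) − (0.65)(-0.05) = 0.1550
  C_21 = −[(-0.20)(0.95) − (-0.10)(-0.35)] = 0.2250
  C_22 = (0.60)(0.95) − (-0.10)(-0.05) = 0.5650
  C_23 = −[(0.60)(-0.35) − (-0.20)(-0.05)] = 0.2200
  C_31 = (-0.20)(-0.30) − (-0.10)(0.65) = 0.1250
  C_32 = −[(0.60)(-0.30) − (-0.10)(-0.35)] = 0.2150
  C_33 = (0.60)(0.65) − (-0.20)(-0.35) = 0.3200
det(I−A) = Σ_j (I−A)_1j·C_1j = (0.60)(0.5125) + (-0.20)(0.3475) + (-0.10)(0.1550) = 0.2225
adj(I−A) = Cᵀ =
  [ 0.5125   0.2250   0.1250]
  [ 0.3475   0.5650   0.2150]
  [ 0.1550   0.2200   0.3200]
(I − A)⁻¹ = adj(I−A) / det(I−A) ≈
  [   2.3034     1.0112     0.5618]
  [   1.5618     2.5393     0.9663]
  [   0.6966     0.9888     1.4382]
First solve x = (I − A)⁻¹ d = adj(I−A)·d / det(I−A); in particular x_W = (0.1550·340 + 0.2200·600 + 0.3200·380) / 0.2225 = 306.30 / 0.2225 ≈ 1376.6292.
Intermediate flow from A to W: z_AW = a_AW · x_W = 0.10 × 306.30 / 0.2225 = 30.63 / 0.2225 ≈ 137.66.

z_AW = 137.66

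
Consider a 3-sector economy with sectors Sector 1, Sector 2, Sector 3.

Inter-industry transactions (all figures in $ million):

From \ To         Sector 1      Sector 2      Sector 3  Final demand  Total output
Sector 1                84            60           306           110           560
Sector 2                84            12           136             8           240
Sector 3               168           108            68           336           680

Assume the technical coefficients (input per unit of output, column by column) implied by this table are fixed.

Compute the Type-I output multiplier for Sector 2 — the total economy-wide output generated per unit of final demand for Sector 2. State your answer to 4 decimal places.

m_2 = 3.4208

Technical coefficients a_ij = z_ij / X_j:
  a_11 = 84/560 = 0.15, a_21 = 84/560 = 0.15, a_31 = 168/560 = 0.30
  a_12 = 60/240 = 0.25, a_22 = 12/240 = 0.05, a_32 = 108/240 = 0.45
  a_13 = 306/680 = 0.45, a_23 = 136/680 = 0.20, a_33 = 68/680 = 0.10
I − A =
  [   0.85    -0.25    -0.45]
  [  -0.15     0.95    -0.20]
  [  -0.30    -0.45     0.90]
Cofactors of I−A, C_ij = (−1)^(i+j)·(minor ij) (rows/columns in the sector order above):
  C_11 = (0.95)(0.90) − (-0.20)(-0.45) = 0.7650
  C_12 = −[(-0.15)(0.90) − (-0.20)(-0.30)] = 0.1950
  C_13 = (-0.15)(-0.45) − (0.95)(-0.30) = 0.3525
  C_21 = −[(-0.25)(0.90) − (-0.45)(-0.45)] = 0.4275
  C_22 = (0.85)(0.90) − (-0.45)(-0.30) = 0.6300
  C_23 = −[(0.85)(-0.45) − (-0.25)(-0.30)] = 0.4575
  C_31 = (-0.25)(-0.20) − (-0.45)(0.95) = 0.4775
  C_32 = −[(0.85)(-0.20) − (-0.45)(-0.15)] = 0.2375
  C_33 = (0.85)(0.95) − (-0.25)(-0.15) = 0.7700
det(I−A) = Σ_j (I−A)_1j·C_1j = (0.85)(0.7650) + (-0.25)(0.1950) + (-0.45)(0.3525) = 0.442875
adj(I−A) = Cᵀ =
  [ 0.7650   0.4275   0.4775]
  [ 0.1950   0.6300   0.2375]
  [ 0.3525   0.4575   0.7700]
(I − A)⁻¹ = adj(I−A) / det(I−A) ≈
  [   1.72735     0.96528     1.07818]
  [   0.44030     1.42252     0.53627]
  [   0.79594     1.03302     1.73864]
The output multiplier for sector j is the column-j sum of the Leontief inverse (I − A)⁻¹ = adj(I−A) / det(I−A).
Column 2 of adj(I−A): (0.4275, 0.6300, 0.4575); det(I−A) = 0.442875.
m_2 = (0.4275 + 0.6300 + 0.4575) / 0.442875 = 1.515 / 0.442875 ≈ 3.4208.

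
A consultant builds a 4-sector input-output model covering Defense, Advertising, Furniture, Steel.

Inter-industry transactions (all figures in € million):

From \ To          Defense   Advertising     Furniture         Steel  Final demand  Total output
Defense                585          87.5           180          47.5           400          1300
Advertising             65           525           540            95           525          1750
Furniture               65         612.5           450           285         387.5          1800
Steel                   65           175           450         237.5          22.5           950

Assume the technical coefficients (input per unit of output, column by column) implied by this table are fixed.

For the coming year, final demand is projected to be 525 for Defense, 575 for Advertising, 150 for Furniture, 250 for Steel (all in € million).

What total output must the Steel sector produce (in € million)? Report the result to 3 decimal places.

Technical coefficients a_ij = z_ij / X_j:
  a_11 = 585/1300 = 0.45, a_21 = 65/1300 = 0.05, a_31 = 65/1300 = 0.05, a_41 = 65/1300 = 0.05
  a_12 = 87.5/1750 = 0.05, a_22 = 525/1750 = 0.30, a_32 = 612.5/1750 = 0.35, a_42 = 175/1750 = 0.10
  a_13 = 180/1800 = 0.10, a_23 = 540/1800 = 0.30, a_33 = 450/1800 = 0.25, a_43 = 450/1800 = 0.25
  a_14 = 47.5/950 = 0.05, a_24 = 95/950 = 0.10, a_34 = 285/950 = 0.30, a_44 = 237.5/950 = 0.25
I − A =
  [   0.55    -0.05    -0.10    -0.05]
  [  -0.05     0.70    -0.30    -0.10]
  [  -0.05    -0.35     0.75    -0.30]
  [  -0.05    -0.10    -0.25     0.75]
Compute the cofactors C_ij = (−1)^(i+j)·(3×3 minor ij) of I−A; the adjugate is their transpose:
adj(I−A) = Cᵀ =
  [ 0.237250   0.061750   0.074250   0.053750]
  [ 0.045125   0.260375   0.141625   0.094375]
  [ 0.052625   0.162875   0.279125   0.136875]
  [ 0.039375   0.093125   0.116875   0.223125]
det(I−A) = Σ_j (I−A)_1j·C_1j = (0.55)(0.237250) + (-0.05)(0.045125) + (-0.10)(0.052625) + (-0.05)(0.039375) = 0.1210
(I − A)⁻¹ = adj(I−A) / det(I−A) ≈
  [   1.9607     0.5103     0.6136     0.4442]
  [   0.3729     2.1519     1.1705     0.7800]
  [   0.4349     1.3461     2.3068     1.1312]
  [   0.3254     0.7696     0.9659     1.8440]
x = (I − A)⁻¹ d = adj(I−A)·d / det(I−A), with det(I−A) = 0.1210:
  x_1 = (0.237250·525 + 0.061750·575 + 0.074250·150 + 0.053750·250) / 0.1210 = 184.6375 / 0.1210 ≈ 1525.930
  x_2 = (0.045125·525 + 0.260375·575 + 0.141625·150 + 0.094375·250) / 0.1210 = 218.24375 / 0.1210 ≈ 1803.667
  x_3 = (0.052625·525 + 0.162875·575 + 0.279125·150 + 0.136875·250) / 0.1210 = 197.36875 / 0.1210 ≈ 1631.147
  x_4 = (0.039375·525 + 0.093125·575 + 0.116875·150 + 0.223125·250) / 0.1210 = 147.53125 / 0.1210 ≈ 1219.267

x_4 = 1219.267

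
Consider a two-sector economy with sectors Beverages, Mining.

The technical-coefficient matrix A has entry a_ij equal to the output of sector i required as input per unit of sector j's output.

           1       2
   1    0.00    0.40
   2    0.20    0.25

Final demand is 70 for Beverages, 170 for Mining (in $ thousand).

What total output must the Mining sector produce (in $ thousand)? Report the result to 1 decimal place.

x_2 = 274.6

I − A =
  [   1.00    -0.40]
  [  -0.20     0.75]
det(I−A) = (1.00)(0.75) − (-0.40)(-0.20) = 0.6700
adj(I−A) = [[0.75, 0.40], [0.20, 1.00]]
(I − A)⁻¹ = adj(I−A) / det(I−A) ≈
  [   1.1194     0.5970]
  [   0.2985     1.4925]
x = (I − A)⁻¹ d = adj(I−A)·d / det(I−A), with det(I−A) = 0.6700:
  x_1 = (0.75·70 + 0.40·170) / 0.6700 = 120.50 / 0.6700 ≈ 179.9
  x_2 = (0.20·70 + 1.00·170) / 0.6700 = 184.00 / 0.6700 ≈ 274.6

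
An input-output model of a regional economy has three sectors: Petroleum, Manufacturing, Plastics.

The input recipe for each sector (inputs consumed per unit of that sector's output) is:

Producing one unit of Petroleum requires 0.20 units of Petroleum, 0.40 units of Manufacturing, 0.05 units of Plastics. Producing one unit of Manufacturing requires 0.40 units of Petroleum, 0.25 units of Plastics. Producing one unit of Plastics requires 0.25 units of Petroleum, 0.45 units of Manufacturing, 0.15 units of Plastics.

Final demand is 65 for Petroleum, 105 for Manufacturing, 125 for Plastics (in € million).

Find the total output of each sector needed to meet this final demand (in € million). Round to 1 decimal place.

x_1 = 353.3, x_2 = 370.9, x_3 = 276.9

I − A =
  [   0.80    -0.40    -0.25]
  [  -0.40     1.00    -0.45]
  [  -0.05    -0.25     0.85]
Cofactors of I−A, C_ij = (−1)^(i+j)·(minor ij) (rows/columns in the sector order above):
  C_11 = (1.00)(0.85) − (-0.45)(-0.25) = 0.7375
  C_12 = −[(-0.40)(0.85) − (-0.45)(-0.05)] = 0.3625
  C_13 = (-0.40)(-0.25) − (1.00)(-0.05) = 0.1500
  C_21 = −[(-0.40)(0.85) − (-0.25)(-0.25)] = 0.4025
  C_22 = (0.80)(0.85) − (-0.25)(-0.05) = 0.6675
  C_23 = −[(0.80)(-0.25) − (-0.40)(-0.05)] = 0.2200
  C_31 = (-0.40)(-0.45) − (-0.25)(1.00) = 0.4300
  C_32 = −[(0.80)(-0.45) − (-0.25)(-0.40)] = 0.4600
  C_33 = (0.80)(1.00) − (-0.40)(-0.40) = 0.6400
det(I−A) = Σ_j (I−A)_1j·C_1j = (0.80)(0.7375) + (-0.40)(0.3625) + (-0.25)(0.1500) = 0.4075
adj(I−A) = Cᵀ =
  [ 0.7375   0.4025   0.4300]
  [ 0.3625   0.6675   0.4600]
  [ 0.1500   0.2200   0.6400]
(I − A)⁻¹ = adj(I−A) / det(I−A) ≈
  [   1.8098     0.9877     1.0552]
  [   0.8896     1.6380     1.1288]
  [   0.3681     0.5399     1.5706]
x = (I − A)⁻¹ d = adj(I−A)·d / det(I−A), with det(I−A) = 0.4075:
  x_1 = (0.7375·65 + 0.4025·105 + 0.4300·125) / 0.4075 = 143.95 / 0.4075 ≈ 353.3
  x_2 = (0.3625·65 + 0.6675·105 + 0.4600·125) / 0.4075 = 151.15 / 0.4075 ≈ 370.9
  x_3 = (0.1500·65 + 0.2200·105 + 0.6400·125) / 0.4075 = 112.85 / 0.4075 ≈ 276.9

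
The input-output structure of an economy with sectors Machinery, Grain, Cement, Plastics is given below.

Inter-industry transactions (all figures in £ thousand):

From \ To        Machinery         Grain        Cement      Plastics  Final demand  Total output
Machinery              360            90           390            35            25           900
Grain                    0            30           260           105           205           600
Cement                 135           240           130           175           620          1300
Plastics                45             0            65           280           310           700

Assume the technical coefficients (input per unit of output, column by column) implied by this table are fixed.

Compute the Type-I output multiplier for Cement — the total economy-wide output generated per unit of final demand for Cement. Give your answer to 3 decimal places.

Technical coefficients a_ij = z_ij / X_j:
  a_MM = 360/900 = 0.40, a_GM = 0/900 = 0.00, a_CM = 135/900 = 0.15, a_PM = 45/900 = 0.05
  a_MG = 90/600 = 0.15, a_GG = 30/600 = 0.05, a_CG = 240/600 = 0.40, a_PG = 0/600 = 0.00
  a_MC = 390/1300 = 0.30, a_GC = 260/1300 = 0.20, a_CC = 130/1300 = 0.10, a_PC = 65/1300 = 0.05
  a_MP = 35/700 = 0.05, a_GP = 105/700 = 0.15, a_CP = 175/700 = 0.25, a_PP = 280/700 = 0.40
I − A =
  [   0.60    -0.15    -0.30    -0.05]
  [   0.00     0.95    -0.20    -0.15]
  [  -0.15    -0.40     0.90    -0.25]
  [  -0.05     0.00    -0.05     0.60]
Compute the cofactors C_ij = (−1)^(i+j)·(3×3 minor ij) of I−A; the adjugate is their transpose:
adj(I−A) = Cᵀ =
  [ 0.450125   0.152125   0.192500   0.155750]
  [ 0.028375   0.283125   0.078250   0.105750]
  [ 0.100375   0.158375   0.338500   0.189000]
  [ 0.045875   0.025875   0.044250   0.417750]
det(I−A) = Σ_j (I−A)_1j·C_1j = (0.60)(0.450125) + (-0.15)(0.028375) + (-0.30)(0.100375) + (-0.05)(0.045875) = 0.2334125
(I − A)⁻¹ = adj(I−A) / det(I−A) ≈
  [   1.9285     0.6517     0.8247     0.6673]
  [   0.1216     1.2130     0.3352     0.4531]
  [   0.4300     0.6785     1.4502     0.8097]
  [   0.1965     0.1109     0.1896     1.7897]
The output multiplier for sector j is the column-j sum of the Leontief inverse (I − A)⁻¹ = adj(I−A) / det(I−A).
Column C of adj(I−A): (0.192500, 0.078250, 0.338500, 0.044250); det(I−A) = 0.2334125.
m_C = (0.192500 + 0.078250 + 0.338500 + 0.044250) / 0.2334125 = 0.6535 / 0.2334125 ≈ 2.800.

m_C = 2.800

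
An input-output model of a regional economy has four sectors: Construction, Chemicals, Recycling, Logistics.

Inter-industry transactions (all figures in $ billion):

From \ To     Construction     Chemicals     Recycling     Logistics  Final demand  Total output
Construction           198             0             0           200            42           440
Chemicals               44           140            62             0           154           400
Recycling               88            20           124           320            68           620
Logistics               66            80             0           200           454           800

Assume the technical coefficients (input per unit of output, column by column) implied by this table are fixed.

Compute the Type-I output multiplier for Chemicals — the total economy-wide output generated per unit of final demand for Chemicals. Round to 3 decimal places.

m_2 = 2.726

Technical coefficients a_ij = z_ij / X_j:
  a_11 = 198/440 = 0.45, a_21 = 44/440 = 0.10, a_31 = 88/440 = 0.20, a_41 = 66/440 = 0.15
  a_12 = 0/400 = 0.00, a_22 = 140/400 = 0.35, a_32 = 20/400 = 0.05, a_42 = 80/400 = 0.20
  a_13 = 0/620 = 0.00, a_23 = 62/620 = 0.10, a_33 = 124/620 = 0.20, a_43 = 0/620 = 0.00
  a_14 = 200/800 = 0.25, a_24 = 0/800 = 0.00, a_34 = 320/800 = 0.40, a_44 = 200/800 = 0.25
I − A =
  [   0.55     0.00     0.00    -0.25]
  [  -0.10     0.65    -0.10     0.00]
  [  -0.20    -0.05     0.80    -0.40]
  [  -0.15    -0.20     0.00     0.75]
Compute the cofactors C_ij = (−1)^(i+j)·(3×3 minor ij) of I−A; the adjugate is their transpose:
adj(I−A) = Cᵀ =
  [ 0.37825   0.04000   0.00500   0.12875]
  [ 0.08100   0.30000   0.03750   0.04700]
  [ 0.14825   0.07275   0.23875   0.17675]
  [ 0.09725   0.08800   0.01100   0.28325]
det(I−A) = Σ_j (I−A)_1j·C_1j = (0.55)(0.37825) + (0.00)(0.08100) + (0.00)(0.14825) + (-0.25)(0.09725) = 0.183725
(I − A)⁻¹ = adj(I−A) / det(I−A) ≈
  [   2.0588     0.2177     0.0272     0.7008]
  [   0.4409     1.6329     0.2041     0.2558]
  [   0.8069     0.3960     1.2995     0.9620]
  [   0.5293     0.4790     0.0599     1.5417]
The output multiplier for sector j is the column-j sum of the Leontief inverse (I − A)⁻¹ = adj(I−A) / det(I−A).
Column 2 of adj(I−A): (0.04000, 0.30000, 0.07275, 0.08800); det(I−A) = 0.183725.
m_2 = (0.04000 + 0.30000 + 0.07275 + 0.08800) / 0.183725 = 0.50075 / 0.183725 ≈ 2.726.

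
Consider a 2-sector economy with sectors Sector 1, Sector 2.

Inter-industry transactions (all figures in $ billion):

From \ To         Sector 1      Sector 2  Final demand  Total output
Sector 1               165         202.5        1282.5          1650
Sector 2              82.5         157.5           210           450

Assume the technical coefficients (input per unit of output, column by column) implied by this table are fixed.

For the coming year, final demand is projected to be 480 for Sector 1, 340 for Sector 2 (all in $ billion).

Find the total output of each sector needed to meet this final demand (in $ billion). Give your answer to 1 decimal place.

x_1 = 826.7, x_2 = 586.7

Technical coefficients a_ij = z_ij / X_j:
  a_11 = 165/1650 = 0.10, a_21 = 82.5/1650 = 0.05
  a_12 = 202.5/450 = 0.45, a_22 = 157.5/450 = 0.35
I − A =
  [   0.90    -0.45]
  [  -0.05     0.65]
det(I−A) = (0.90)(0.65) − (-0.45)(-0.05) = 0.5625
adj(I−A) = [[0.65, 0.45], [0.05, 0.90]]
(I − A)⁻¹ = adj(I−A) / det(I−A) ≈
  [   1.1556     0.8000]
  [   0.0889     1.6000]
x = (I − A)⁻¹ d = adj(I−A)·d / det(I−A), with det(I−A) = 0.5625:
  x_1 = (0.65·480 + 0.45·340) / 0.5625 = 465.00 / 0.5625 ≈ 826.7
  x_2 = (0.05·480 + 0.90·340) / 0.5625 = 330.00 / 0.5625 ≈ 586.7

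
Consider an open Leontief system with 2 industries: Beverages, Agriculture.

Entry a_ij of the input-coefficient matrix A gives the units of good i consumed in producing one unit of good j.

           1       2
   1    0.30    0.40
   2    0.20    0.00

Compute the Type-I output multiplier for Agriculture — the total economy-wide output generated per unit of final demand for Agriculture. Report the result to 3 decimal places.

m_2 = 1.774

I − A =
  [   0.70    -0.40]
  [  -0.20     1.00]
det(I−A) = (0.70)(1.00) − (-0.40)(-0.20) = 0.6200
adj(I−A) = [[1.00, 0.40], [0.20, 0.70]]
(I − A)⁻¹ = adj(I−A) / det(I−A) ≈
  [   1.6129     0.6452]
  [   0.3226     1.1290]
The output multiplier for sector j is the column-j sum of the Leontief inverse (I − A)⁻¹ = adj(I−A) / det(I−A).
Column 2 of adj(I−A): (0.40, 0.70); det(I−A) = 0.6200.
m_2 = (0.40 + 0.70) / 0.6200 = 1.10 / 0.6200 ≈ 1.774.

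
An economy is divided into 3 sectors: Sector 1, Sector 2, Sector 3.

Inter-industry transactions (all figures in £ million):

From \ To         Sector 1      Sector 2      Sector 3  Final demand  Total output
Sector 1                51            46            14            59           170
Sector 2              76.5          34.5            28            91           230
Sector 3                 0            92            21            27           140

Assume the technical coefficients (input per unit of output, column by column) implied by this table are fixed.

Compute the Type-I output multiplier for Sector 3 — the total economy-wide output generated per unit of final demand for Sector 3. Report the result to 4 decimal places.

Technical coefficients a_ij = z_ij / X_j:
  a_11 = 51/170 = 0.30, a_21 = 76.5/170 = 0.45, a_31 = 0/170 = 0.00
  a_12 = 46/230 = 0.20, a_22 = 34.5/230 = 0.15, a_32 = 92/230 = 0.40
  a_13 = 14/140 = 0.10, a_23 = 28/140 = 0.20, a_33 = 21/140 = 0.15
I − A =
  [   0.70    -0.20    -0.10]
  [  -0.45     0.85    -0.20]
  [   0.00    -0.40     0.85]
Cofactors of I−A, C_ij = (−1)^(i+j)·(minor ij) (rows/columns in the sector order above):
  C_11 = (0.85)(0.85) − (-0.20)(-0.40) = 0.6425
  C_12 = −[(-0.45)(0.85) − (-0.20)(0.00)] = 0.3825
  C_13 = (-0.45)(-0.40) − (0.85)(0.00) = 0.1800
  C_21 = −[(-0.20)(0.85) − (-0.10)(-0.40)] = 0.2100
  C_22 = (0.70)(0.85) − (-0.10)(0.00) = 0.5950
  C_23 = −[(0.70)(-0.40) − (-0.20)(0.00)] = 0.2800
  C_31 = (-0.20)(-0.20) − (-0.10)(0.85) = 0.1250
  C_32 = −[(0.70)(-0.20) − (-0.10)(-0.45)] = 0.1850
  C_33 = (0.70)(0.85) − (-0.20)(-0.45) = 0.5050
det(I−A) = Σ_j (I−A)_1j·C_1j = (0.70)(0.6425) + (-0.20)(0.3825) + (-0.10)(0.1800) = 0.35525
adj(I−A) = Cᵀ =
  [ 0.6425   0.2100   0.1250]
  [ 0.3825   0.5950   0.1850]
  [ 0.1800   0.2800   0.5050]
(I − A)⁻¹ = adj(I−A) / det(I−A) ≈
  [   1.80859     0.59113     0.35186]
  [   1.07671     1.67488     0.52076]
  [   0.50669     0.78818     1.42153]
The output multiplier for sector j is the column-j sum of the Leontief inverse (I − A)⁻¹ = adj(I−A) / det(I−A).
Column 3 of adj(I−A): (0.1250, 0.1850, 0.5050); det(I−A) = 0.35525.
m_3 = (0.1250 + 0.1850 + 0.5050) / 0.35525 = 0.815 / 0.35525 ≈ 2.2942.

m_3 = 2.2942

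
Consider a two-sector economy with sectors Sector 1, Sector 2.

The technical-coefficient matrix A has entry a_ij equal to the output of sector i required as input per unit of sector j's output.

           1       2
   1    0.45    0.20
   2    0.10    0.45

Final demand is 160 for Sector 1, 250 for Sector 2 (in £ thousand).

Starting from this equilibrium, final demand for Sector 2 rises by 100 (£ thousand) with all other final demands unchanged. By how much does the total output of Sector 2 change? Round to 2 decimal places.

I − A =
  [   0.55    -0.20]
  [  -0.10     0.55]
det(I−A) = (0.55)(0.55) − (-0.20)(-0.10) = 0.2825
adj(I−A) = [[0.55, 0.20], [0.10, 0.55]]
(I − A)⁻¹ = adj(I−A) / det(I−A) ≈
  [   1.9469     0.7080]
  [   0.3540     1.9469]
Δx = (I − A)⁻¹ Δd with Δd having +100 in the Sector 2 component and 0 elsewhere.
So Δx_2 = L_22 · (+100), where L_22 = adj(I−A)_22 / det(I−A) = 0.55 / 0.2825.
Δx_2 = 0.55 × (+100) / 0.2825 = 55.00 / 0.2825 ≈ 194.69.

Δx_2 = 194.69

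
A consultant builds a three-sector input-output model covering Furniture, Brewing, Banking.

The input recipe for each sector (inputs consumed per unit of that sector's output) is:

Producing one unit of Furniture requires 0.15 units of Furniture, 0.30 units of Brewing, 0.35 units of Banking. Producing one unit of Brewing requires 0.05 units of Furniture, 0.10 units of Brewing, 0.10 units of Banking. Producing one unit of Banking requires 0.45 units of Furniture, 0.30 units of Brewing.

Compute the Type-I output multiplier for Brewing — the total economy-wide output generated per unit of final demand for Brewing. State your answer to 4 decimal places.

I − A =
  [   0.85    -0.05    -0.45]
  [  -0.30     0.90    -0.30]
  [  -0.35    -0.10     1.00]
Cofactors of I−A, C_ij = (−1)^(i+j)·(minor ij) (rows/columns in the sector order above):
  C_11 = (0.90)(1.00) − (-0.30)(-0.10) = 0.8700
  C_12 = −[(-0.30)(1.00) − (-0.30)(-0.35)] = 0.4050
  C_13 = (-0.30)(-0.10) − (0.90)(-0.35) = 0.3450
  C_21 = −[(-0.05)(1.00) − (-0.45)(-0.10)] = 0.0950
  C_22 = (0.85)(1.00) − (-0.45)(-0.35) = 0.6925
  C_23 = −[(0.85)(-0.10) − (-0.05)(-0.35)] = 0.1025
  C_31 = (-0.05)(-0.30) − (-0.45)(0.90) = 0.4200
  C_32 = −[(0.85)(-0.30) − (-0.45)(-0.30)] = 0.3900
  C_33 = (0.85)(0.90) − (-0.05)(-0.30) = 0.7500
det(I−A) = Σ_j (I−A)_1j·C_1j = (0.85)(0.8700) + (-0.05)(0.4050) + (-0.45)(0.3450) = 0.5640
adj(I−A) = Cᵀ =
  [ 0.8700   0.0950   0.4200]
  [ 0.4050   0.6925   0.3900]
  [ 0.3450   0.1025   0.7500]
(I − A)⁻¹ = adj(I−A) / det(I−A) ≈
  [   1.54255     0.16844     0.74468]
  [   0.71809     1.22784     0.69149]
  [   0.61170     0.18174     1.32979]
The output multiplier for sector j is the column-j sum of the Leontief inverse (I − A)⁻¹ = adj(I−A) / det(I−A).
Column 2 of adj(I−A): (0.0950, 0.6925, 0.1025); det(I−A) = 0.5640.
m_2 = (0.0950 + 0.6925 + 0.1025) / 0.5640 = 0.89 / 0.5640 ≈ 1.5780.

m_2 = 1.5780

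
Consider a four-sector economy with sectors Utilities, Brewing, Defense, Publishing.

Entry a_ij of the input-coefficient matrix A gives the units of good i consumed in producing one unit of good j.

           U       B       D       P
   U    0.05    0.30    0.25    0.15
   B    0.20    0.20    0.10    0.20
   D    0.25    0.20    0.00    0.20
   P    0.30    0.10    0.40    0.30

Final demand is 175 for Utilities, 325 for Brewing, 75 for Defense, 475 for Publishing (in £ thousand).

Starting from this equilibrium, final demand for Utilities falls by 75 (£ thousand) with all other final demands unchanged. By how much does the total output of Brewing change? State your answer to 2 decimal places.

Δx_B = -69.95

I − A =
  [   0.95    -0.30    -0.25    -0.15]
  [  -0.20     0.80    -0.10    -0.20]
  [  -0.25    -0.20     1.00    -0.20]
  [  -0.30    -0.10    -0.40     0.70]
Compute the cofactors C_ij = (−1)^(i+j)·(3×3 minor ij) of I−A; the adjugate is their transpose:
adj(I−A) = Cᵀ =
  [ 0.44400   0.25300   0.22950   0.23300]
  [ 0.22750   0.47025   0.20000   0.24025]
  [ 0.22700   0.21725   0.41400   0.22900]
  [ 0.35250   0.29975   0.36350   0.61350]
det(I−A) = Σ_j (I−A)_1j·C_1j = (0.95)(0.44400) + (-0.30)(0.22750) + (-0.25)(0.22700) + (-0.15)(0.35250) = 0.243925
(I − A)⁻¹ = adj(I−A) / det(I−A) ≈
  [   1.8202     1.0372     0.9409     0.9552]
  [   0.9327     1.9278     0.8199     0.9849]
  [   0.9306     0.8906     1.6972     0.9388]
  [   1.4451     1.2289     1.4902     2.5151]
Δx = (I − A)⁻¹ Δd with Δd having -75 in the Utilities component and 0 elsewhere.
So Δx_B = L_BU · (-75), where L_BU = adj(I−A)_BU / det(I−A) = 0.22750 / 0.243925.
Δx_B = 0.22750 × (-75) / 0.243925 = -17.0625 / 0.243925 ≈ -69.95.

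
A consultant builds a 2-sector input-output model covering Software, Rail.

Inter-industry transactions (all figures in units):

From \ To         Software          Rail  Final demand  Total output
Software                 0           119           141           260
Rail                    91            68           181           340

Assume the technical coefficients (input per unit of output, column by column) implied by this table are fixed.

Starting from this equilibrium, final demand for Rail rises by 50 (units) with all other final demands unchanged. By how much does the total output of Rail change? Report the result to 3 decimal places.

Δx_2 = 73.801

Technical coefficients a_ij = z_ij / X_j:
  a_11 = 0/260 = 0.00, a_21 = 91/260 = 0.35
  a_12 = 119/340 = 0.35, a_22 = 68/340 = 0.20
I − A =
  [   1.00    -0.35]
  [  -0.35     0.80]
det(I−A) = (1.00)(0.80) − (-0.35)(-0.35) = 0.6775
adj(I−A) = [[0.80, 0.35], [0.35, 1.00]]
(I − A)⁻¹ = adj(I−A) / det(I−A) ≈
  [   1.1808     0.5166]
  [   0.5166     1.4760]
Δx = (I − A)⁻¹ Δd with Δd having +50 in the Rail component and 0 elsewhere.
So Δx_2 = L_22 · (+50), where L_22 = adj(I−A)_22 / det(I−A) = 1.00 / 0.6775.
Δx_2 = 1.00 × (+50) / 0.6775 = 50.00 / 0.6775 ≈ 73.801.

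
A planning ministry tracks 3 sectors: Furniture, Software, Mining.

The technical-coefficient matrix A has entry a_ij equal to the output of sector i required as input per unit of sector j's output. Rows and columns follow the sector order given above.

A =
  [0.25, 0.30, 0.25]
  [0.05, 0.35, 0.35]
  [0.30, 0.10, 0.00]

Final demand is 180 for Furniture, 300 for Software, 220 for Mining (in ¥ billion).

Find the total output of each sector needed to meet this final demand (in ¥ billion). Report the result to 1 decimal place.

I − A =
  [   0.75    -0.30    -0.25]
  [  -0.05     0.65    -0.35]
  [  -0.30    -0.10     1.00]
Cofactors of I−A, C_ij = (−1)^(i+j)·(minor ij) (rows/columns in the sector order above):
  C_11 = (0.65)(1.00) − (-0.35)(-0.10) = 0.6150
  C_12 = −[(-0.05)(1.00) − (-0.35)(-0.30)] = 0.1550
  C_13 = (-0.05)(-0.10) − (0.65)(-0.30) = 0.2000
  C_21 = −[(-0.30)(1.00) − (-0.25)(-0.10)] = 0.3250
  C_22 = (0.75)(1.00) − (-0.25)(-0.30) = 0.6750
  C_23 = −[(0.75)(-0.10) − (-0.30)(-0.30)] = 0.1650
  C_31 = (-0.30)(-0.35) − (-0.25)(0.65) = 0.2675
  C_32 = −[(0.75)(-0.35) − (-0.25)(-0.05)] = 0.2750
  C_33 = (0.75)(0.65) − (-0.30)(-0.05) = 0.4725
det(I−A) = Σ_j (I−A)_1j·C_1j = (0.75)(0.6150) + (-0.30)(0.1550) + (-0.25)(0.2000) = 0.36475
adj(I−A) = Cᵀ =
  [ 0.6150   0.3250   0.2675]
  [ 0.1550   0.6750   0.2750]
  [ 0.2000   0.1650   0.4725]
(I − A)⁻¹ = adj(I−A) / det(I−A) ≈
  [   1.6861     0.8910     0.7334]
  [   0.4249     1.8506     0.7539]
  [   0.5483     0.4524     1.2954]
x = (I − A)⁻¹ d = adj(I−A)·d / det(I−A), with det(I−A) = 0.36475:
  x_1 = (0.6150·180 + 0.3250·300 + 0.2675·220) / 0.36475 = 267.05 / 0.36475 ≈ 732.1
  x_2 = (0.1550·180 + 0.6750·300 + 0.2750·220) / 0.36475 = 290.90 / 0.36475 ≈ 797.5
  x_3 = (0.2000·180 + 0.1650·300 + 0.4725·220) / 0.36475 = 189.45 / 0.36475 ≈ 519.4

x_1 = 732.1, x_2 = 797.5, x_3 = 519.4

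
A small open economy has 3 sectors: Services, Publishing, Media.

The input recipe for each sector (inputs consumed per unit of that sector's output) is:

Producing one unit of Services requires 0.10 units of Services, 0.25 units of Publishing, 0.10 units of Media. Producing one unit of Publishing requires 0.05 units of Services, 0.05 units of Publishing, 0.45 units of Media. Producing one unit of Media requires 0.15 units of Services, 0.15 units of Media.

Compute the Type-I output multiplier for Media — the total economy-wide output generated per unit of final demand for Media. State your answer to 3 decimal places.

m_3 = 1.493

I − A =
  [   0.90    -0.05    -0.15]
  [  -0.25     0.95     0.00]
  [  -0.10    -0.45     0.85]
Cofactors of I−A, C_ij = (−1)^(i+j)·(minor ij) (rows/columns in the sector order above):
  C_11 = (0.95)(0.85) − (0.00)(-0.45) = 0.8075
  C_12 = −[(-0.25)(0.85) − (0.00)(-0.10)] = 0.2125
  C_13 = (-0.25)(-0.45) − (0.95)(-0.10) = 0.2075
  C_21 = −[(-0.05)(0.85) − (-0.15)(-0.45)] = 0.1100
  C_22 = (0.90)(0.85) − (-0.15)(-0.10) = 0.7500
  C_23 = −[(0.90)(-0.45) − (-0.05)(-0.10)] = 0.4100
  C_31 = (-0.05)(0.00) − (-0.15)(0.95) = 0.1425
  C_32 = −[(0.90)(0.00) − (-0.15)(-0.25)] = 0.0375
  C_33 = (0.90)(0.95) − (-0.05)(-0.25) = 0.8425
det(I−A) = Σ_j (I−A)_1j·C_1j = (0.90)(0.8075) + (-0.05)(0.2125) + (-0.15)(0.2075) = 0.6850
adj(I−A) = Cᵀ =
  [ 0.8075   0.1100   0.1425]
  [ 0.2125   0.7500   0.0375]
  [ 0.2075   0.4100   0.8425]
(I − A)⁻¹ = adj(I−A) / det(I−A) ≈
  [   1.1788     0.1606     0.2080]
  [   0.3102     1.0949     0.0547]
  [   0.3029     0.5985     1.2299]
The output multiplier for sector j is the column-j sum of the Leontief inverse (I − A)⁻¹ = adj(I−A) / det(I−A).
Column 3 of adj(I−A): (0.1425, 0.0375, 0.8425); det(I−A) = 0.6850.
m_3 = (0.1425 + 0.0375 + 0.8425) / 0.6850 = 1.0225 / 0.6850 ≈ 1.493.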